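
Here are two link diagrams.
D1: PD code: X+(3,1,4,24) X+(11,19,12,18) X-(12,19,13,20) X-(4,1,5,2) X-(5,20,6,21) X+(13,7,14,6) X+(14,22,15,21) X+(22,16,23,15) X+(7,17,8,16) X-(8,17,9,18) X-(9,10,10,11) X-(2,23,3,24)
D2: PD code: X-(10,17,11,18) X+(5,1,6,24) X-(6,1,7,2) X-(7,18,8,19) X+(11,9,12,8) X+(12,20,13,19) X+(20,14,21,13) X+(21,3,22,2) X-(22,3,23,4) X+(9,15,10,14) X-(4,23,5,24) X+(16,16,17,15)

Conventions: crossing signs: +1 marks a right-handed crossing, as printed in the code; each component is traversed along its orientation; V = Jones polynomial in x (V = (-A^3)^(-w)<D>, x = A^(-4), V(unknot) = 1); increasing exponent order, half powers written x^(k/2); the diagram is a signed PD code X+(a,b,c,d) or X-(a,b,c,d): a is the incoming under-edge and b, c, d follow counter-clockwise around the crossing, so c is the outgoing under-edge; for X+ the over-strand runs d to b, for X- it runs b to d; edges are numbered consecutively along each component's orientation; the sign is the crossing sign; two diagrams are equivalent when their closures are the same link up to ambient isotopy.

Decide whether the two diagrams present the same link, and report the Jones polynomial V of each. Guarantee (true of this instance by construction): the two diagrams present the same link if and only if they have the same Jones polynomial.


equivalent: yes
V(D1) = 1  (w 0, c 12, <D> = 1)
V(D2) = 1  (w +2, c 12, <D> = A^6)
why: one V(x) for all 2 diagrams — one class (guaranteed)


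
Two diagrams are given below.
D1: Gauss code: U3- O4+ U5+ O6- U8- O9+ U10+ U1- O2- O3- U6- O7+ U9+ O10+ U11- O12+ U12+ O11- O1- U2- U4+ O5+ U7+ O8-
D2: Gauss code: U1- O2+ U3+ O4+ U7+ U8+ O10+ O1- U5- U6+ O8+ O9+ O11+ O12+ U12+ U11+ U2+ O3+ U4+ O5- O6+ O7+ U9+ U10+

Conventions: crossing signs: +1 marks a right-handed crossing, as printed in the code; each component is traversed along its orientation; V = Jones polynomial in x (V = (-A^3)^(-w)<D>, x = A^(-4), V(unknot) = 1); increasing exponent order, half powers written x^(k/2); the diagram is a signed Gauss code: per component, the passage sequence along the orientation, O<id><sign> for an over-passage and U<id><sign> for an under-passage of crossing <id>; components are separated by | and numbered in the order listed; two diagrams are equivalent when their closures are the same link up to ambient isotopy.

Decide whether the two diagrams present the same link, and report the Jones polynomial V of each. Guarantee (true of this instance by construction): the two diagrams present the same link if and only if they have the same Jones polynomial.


same link: no
V(D1) = -x^-3 + 2x^-2 - 2x^-1 + 3 - 2x + 2x^2 - x^3  [12 crossings, <D> = -A^-12 + 2A^-8 - 2A^-4 + 3 - 2A^4 + 2A^8 - A^12, w = 0]
V(D2) = x^2 + x^4 - x^5 + x^6 - x^7  (w +8, c 12, <D> = -A^-4 + 1 - A^4 + A^8 + A^16)
note: 2 classes among 2 diagrams; unequal V(x) rules out equality


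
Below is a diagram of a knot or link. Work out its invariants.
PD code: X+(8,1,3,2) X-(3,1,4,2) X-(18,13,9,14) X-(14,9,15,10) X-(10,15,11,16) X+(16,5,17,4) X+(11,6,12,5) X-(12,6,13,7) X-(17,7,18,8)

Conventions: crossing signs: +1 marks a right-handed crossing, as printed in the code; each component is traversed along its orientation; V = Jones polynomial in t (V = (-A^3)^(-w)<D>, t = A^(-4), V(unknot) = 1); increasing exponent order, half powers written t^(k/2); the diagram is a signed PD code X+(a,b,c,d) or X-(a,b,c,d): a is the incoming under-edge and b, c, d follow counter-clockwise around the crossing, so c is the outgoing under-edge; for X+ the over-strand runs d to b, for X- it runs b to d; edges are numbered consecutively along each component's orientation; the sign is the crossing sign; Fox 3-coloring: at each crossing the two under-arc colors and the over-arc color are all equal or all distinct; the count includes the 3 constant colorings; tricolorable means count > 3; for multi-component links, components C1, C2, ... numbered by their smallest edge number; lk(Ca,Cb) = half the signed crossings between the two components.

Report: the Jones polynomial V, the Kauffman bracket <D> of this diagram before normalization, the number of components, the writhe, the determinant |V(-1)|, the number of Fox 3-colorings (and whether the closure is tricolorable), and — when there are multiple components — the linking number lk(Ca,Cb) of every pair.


V(t) = -t^-5 - t^-4 + t^-3 + 2t^-2 + 2t^-1 + 1
bracket: -A^-9 - 2A^-5 - 2A^-1 - A^3 + A^7 + A^11, w = -3
3 components, writhe -3, over 9 crossings
lk(C1,C2) = 0
linking number lk(C1,C3) = 0
lk(C2,C3): 0
det 0, colorings 81 of 3^10 — tricolorable
observation: summing lk over 3 pairs gives 0


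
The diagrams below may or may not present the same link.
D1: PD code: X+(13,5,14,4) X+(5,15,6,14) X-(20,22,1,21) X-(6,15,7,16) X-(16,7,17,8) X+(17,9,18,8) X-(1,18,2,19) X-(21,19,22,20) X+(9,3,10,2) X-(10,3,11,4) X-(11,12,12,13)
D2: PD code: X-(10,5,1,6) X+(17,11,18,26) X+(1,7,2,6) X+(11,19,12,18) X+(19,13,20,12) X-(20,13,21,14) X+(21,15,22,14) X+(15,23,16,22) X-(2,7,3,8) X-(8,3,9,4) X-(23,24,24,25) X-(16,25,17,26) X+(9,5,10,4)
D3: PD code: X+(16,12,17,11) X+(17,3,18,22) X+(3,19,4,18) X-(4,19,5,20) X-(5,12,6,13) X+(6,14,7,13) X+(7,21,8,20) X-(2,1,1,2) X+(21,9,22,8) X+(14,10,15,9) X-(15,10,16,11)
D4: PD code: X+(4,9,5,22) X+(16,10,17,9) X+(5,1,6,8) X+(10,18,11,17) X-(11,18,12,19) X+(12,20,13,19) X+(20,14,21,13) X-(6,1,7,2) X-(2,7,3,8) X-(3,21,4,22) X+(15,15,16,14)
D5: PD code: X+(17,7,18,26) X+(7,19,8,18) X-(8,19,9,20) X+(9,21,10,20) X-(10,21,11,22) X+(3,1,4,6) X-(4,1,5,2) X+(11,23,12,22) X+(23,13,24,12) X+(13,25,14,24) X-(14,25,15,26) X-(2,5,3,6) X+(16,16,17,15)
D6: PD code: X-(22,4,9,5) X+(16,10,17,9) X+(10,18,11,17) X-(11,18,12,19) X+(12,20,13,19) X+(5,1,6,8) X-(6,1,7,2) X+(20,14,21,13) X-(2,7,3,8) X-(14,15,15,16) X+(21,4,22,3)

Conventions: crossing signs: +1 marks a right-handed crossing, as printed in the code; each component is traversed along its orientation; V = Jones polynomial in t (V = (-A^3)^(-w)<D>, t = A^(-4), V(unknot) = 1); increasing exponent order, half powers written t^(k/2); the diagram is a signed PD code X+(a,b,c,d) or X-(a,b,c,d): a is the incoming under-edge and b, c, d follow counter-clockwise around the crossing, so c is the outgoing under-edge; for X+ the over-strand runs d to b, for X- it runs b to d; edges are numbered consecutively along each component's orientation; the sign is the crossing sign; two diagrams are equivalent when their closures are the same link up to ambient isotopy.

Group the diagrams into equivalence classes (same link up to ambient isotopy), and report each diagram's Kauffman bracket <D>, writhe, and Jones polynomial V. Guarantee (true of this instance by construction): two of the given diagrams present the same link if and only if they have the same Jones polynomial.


equivalence classes: {D1} | {D2, D3, D4, D5, D6}
D1 (bracket A^-7 + A; 11 crossings at w = -3): V = -t^(-5/2) - t^(-1/2)
D2 (bracket -A^-15 + A^-7 + A^-3 + A; 13 crossings at w = +1): V = -t^(1/2) - t^(3/2) - t^(5/2) + t^(9/2)
V(D3) = -t^(1/2) - t^(3/2) - t^(5/2) + t^(9/2)  (w +3, c 11, <D> = -A^-9 + A^-1 + A^3 + A^7)
V(D4) = -t^(1/2) - t^(3/2) - t^(5/2) + t^(9/2)  [11 crossings, <D> = -A^-9 + A^-1 + A^3 + A^7, w = +3]
V(D5) = -t^(1/2) - t^(3/2) - t^(5/2) + t^(9/2)  [13 crossings, <D> = -A^-9 + A^-1 + A^3 + A^7, w = +3]
V(D6) = -t^(1/2) - t^(3/2) - t^(5/2) + t^(9/2)  (w +1, c 11, <D> = -A^-15 + A^-7 + A^-3 + A)
observation: 2 values of V(t) split the 6 diagrams


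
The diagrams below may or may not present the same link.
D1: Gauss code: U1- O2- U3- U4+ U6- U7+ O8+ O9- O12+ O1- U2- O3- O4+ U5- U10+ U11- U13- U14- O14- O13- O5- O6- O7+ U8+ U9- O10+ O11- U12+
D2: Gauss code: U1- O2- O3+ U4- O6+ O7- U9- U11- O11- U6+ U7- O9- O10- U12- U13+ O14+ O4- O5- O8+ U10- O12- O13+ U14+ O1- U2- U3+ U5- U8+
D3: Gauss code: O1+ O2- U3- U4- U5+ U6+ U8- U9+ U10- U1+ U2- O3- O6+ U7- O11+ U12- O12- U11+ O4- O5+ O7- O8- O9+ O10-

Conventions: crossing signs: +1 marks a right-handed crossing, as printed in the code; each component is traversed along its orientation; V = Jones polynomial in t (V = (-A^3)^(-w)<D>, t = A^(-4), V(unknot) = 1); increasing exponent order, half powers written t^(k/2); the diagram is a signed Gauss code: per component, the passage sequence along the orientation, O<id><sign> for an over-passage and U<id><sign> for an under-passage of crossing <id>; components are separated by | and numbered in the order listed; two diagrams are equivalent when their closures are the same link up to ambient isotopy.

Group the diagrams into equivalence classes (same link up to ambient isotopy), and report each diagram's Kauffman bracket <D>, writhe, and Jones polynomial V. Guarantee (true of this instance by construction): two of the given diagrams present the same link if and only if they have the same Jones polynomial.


equivalence classes: {D1, D2, D3}
D1 (bracket A^-12; 14 crossings at w = -4): V = 1
D2 (bracket A^-12; 14 crossings at w = -4): V = 1
V(D3) = 1  [12 crossings, <D> = A^-6, w = -2]
key observation: all 3 diagrams share one V(t), hence one class


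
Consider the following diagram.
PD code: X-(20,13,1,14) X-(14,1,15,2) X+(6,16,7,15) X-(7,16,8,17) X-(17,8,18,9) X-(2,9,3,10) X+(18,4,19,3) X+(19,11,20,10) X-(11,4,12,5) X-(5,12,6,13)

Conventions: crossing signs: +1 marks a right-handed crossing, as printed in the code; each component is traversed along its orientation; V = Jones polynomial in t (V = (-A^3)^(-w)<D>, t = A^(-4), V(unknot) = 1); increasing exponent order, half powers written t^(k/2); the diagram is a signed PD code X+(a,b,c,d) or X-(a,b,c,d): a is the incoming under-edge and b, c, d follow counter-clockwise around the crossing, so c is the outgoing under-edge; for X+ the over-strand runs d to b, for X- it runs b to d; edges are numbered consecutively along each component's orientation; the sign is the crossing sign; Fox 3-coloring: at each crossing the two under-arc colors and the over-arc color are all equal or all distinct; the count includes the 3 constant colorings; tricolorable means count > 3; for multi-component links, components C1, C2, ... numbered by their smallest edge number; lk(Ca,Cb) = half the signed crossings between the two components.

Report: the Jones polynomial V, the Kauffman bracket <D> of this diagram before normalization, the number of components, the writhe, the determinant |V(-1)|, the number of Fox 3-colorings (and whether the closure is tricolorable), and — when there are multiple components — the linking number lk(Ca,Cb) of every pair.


Jones polynomial: V(t) = -t^-4 + t^-3 + t^-1
<D> = A^-8 + 1 - A^4; writhe -4
components 1, writhe -4 (10 crossings)
3-colorings: 9 of 3^10, det 3 — tricolorable
note: |V(-1)| = 3: so tricolorable, since 3 divides 3


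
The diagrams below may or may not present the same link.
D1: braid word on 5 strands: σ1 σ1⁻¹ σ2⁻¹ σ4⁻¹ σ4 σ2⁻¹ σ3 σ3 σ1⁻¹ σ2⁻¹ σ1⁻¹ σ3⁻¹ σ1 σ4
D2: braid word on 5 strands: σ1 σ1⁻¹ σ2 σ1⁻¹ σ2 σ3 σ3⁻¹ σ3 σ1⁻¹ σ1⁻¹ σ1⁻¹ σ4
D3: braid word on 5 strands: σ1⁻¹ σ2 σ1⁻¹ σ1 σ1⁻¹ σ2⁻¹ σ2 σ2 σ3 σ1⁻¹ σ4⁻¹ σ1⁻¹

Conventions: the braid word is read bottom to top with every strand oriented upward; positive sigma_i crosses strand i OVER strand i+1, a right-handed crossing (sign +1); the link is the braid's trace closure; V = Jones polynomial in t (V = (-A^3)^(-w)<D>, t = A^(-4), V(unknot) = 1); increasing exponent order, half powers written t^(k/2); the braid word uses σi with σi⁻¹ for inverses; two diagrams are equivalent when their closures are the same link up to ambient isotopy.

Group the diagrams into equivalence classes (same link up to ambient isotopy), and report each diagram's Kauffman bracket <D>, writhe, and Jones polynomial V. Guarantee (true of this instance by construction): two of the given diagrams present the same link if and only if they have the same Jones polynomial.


equivalence classes: {D1} | {D2, D3}
D1 (bracket A^-6; 14 crossings at w = -2): V = 1
V(D2) = t^-5 - 2t^-4 + 2t^-3 - 2t^-2 + 2t^-1 - 1 + t  [12 crossings, <D> = A^-4 - 1 + 2A^4 - 2A^8 + 2A^12 - 2A^16 + A^20, w = 0]
D3 (bracket A^-10 - A^-6 + 2A^-2 - 2A^2 + 2A^6 - 2A^10 + A^14; 12 crossings at w = -2): V = t^-5 - 2t^-4 + 2t^-3 - 2t^-2 + 2t^-1 - 1 + t
key observation: 2 classes among 3 diagrams; unequal V(t) rules out equality


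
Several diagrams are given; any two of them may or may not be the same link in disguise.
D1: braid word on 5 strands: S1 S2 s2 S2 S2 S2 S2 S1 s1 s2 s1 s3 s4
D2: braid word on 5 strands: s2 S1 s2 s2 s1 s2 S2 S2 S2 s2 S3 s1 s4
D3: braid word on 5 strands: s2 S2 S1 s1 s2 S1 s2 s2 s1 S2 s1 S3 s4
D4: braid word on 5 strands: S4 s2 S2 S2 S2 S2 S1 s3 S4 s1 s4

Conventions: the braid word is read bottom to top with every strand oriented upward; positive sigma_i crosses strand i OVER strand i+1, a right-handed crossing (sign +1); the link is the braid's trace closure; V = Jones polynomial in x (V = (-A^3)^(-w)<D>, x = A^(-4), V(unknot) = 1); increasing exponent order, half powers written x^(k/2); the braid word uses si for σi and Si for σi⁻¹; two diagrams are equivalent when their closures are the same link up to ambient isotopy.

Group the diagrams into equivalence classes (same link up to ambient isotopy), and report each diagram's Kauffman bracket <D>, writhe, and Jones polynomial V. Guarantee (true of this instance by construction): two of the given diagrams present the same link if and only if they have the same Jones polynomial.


equivalence classes: {D1, D4} | {D2, D3}
D1 (bracket A^-1 + A^3 + A^7 - A^15; 13 crossings at w = -1): V = x^(-9/2) - x^(-5/2) - x^(-3/2) - x^(-1/2)
V(D2) = -2x^(1/2) + x^(3/2) - 2x^(5/2) + x^(7/2) - x^(9/2) + x^(11/2)  (w +3, c 13, <D> = -A^-13 + A^-9 - A^-5 + 2A^-1 - A^3 + 2A^7)
V(D3) = -2x^(1/2) + x^(3/2) - 2x^(5/2) + x^(7/2) - x^(9/2) + x^(11/2)  [13 crossings, <D> = -A^-13 + A^-9 - A^-5 + 2A^-1 - A^3 + 2A^7, w = +3]
V(D4) = x^(-9/2) - x^(-5/2) - x^(-3/2) - x^(-1/2)  (w -3, c 11, <D> = A^-7 + A^-3 + A - A^9)
key observation: V(x) takes 2 values over 4 diagrams, fixing the grouping


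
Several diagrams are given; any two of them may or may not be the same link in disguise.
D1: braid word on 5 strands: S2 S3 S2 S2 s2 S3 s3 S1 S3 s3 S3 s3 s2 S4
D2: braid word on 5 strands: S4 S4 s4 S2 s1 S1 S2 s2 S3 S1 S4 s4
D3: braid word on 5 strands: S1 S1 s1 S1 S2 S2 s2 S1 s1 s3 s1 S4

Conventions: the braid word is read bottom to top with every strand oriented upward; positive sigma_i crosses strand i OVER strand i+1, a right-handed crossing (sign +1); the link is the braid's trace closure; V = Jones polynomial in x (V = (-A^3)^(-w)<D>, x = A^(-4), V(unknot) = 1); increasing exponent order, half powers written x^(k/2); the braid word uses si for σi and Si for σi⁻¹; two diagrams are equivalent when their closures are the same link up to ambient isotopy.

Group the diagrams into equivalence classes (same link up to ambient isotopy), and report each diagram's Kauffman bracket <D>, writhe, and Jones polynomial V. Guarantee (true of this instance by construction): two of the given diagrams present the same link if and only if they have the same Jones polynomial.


classes: {D1, D2, D3}
V(D1) = 1  [14 crossings, <D> = A^-12, w = -4]
V(D2) = 1  [12 crossings, <D> = A^-12, w = -4]
V(D3) = 1  (w -2, c 12, <D> = A^-6)
insight: all 3 diagrams share one V(x), hence one class


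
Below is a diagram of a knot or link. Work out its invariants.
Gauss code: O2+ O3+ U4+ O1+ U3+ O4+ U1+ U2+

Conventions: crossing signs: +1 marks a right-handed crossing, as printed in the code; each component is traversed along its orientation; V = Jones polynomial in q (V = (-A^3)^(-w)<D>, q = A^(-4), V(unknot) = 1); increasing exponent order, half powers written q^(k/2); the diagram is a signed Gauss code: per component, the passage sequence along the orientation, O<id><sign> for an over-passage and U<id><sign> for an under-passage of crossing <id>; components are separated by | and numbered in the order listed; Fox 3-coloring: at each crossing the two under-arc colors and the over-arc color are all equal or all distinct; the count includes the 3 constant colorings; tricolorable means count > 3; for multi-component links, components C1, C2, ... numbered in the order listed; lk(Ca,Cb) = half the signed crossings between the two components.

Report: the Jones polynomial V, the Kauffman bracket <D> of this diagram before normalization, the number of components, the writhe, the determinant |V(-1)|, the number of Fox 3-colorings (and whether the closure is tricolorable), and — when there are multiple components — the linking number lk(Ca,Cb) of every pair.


Jones polynomial: V(q) = q + q^3 - q^4
<D> = -A^-4 + 1 + A^8; writhe +4
components 1, writhe +4 (4 crossings)
3-colorings: 9 of 3^4, det 3 — tricolorable
note: |V(-1)| = 3: so tricolorable, since 3 divides 3


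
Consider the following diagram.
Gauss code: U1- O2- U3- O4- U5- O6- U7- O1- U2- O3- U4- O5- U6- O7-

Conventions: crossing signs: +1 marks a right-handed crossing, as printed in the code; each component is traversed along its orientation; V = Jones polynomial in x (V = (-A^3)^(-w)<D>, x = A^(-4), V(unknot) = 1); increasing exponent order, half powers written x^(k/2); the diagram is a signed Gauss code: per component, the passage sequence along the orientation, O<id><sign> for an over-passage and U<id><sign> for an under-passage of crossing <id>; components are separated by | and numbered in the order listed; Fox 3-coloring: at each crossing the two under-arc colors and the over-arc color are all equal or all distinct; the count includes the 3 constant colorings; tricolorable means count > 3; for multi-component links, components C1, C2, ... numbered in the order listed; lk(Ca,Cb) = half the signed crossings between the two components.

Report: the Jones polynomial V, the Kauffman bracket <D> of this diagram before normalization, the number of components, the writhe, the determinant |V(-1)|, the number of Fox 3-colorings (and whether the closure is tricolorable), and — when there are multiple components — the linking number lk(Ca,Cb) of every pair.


V = -x^-10 + x^-9 - x^-8 + x^-7 - x^-6 + x^-5 + x^-3
<D> = -A^-9 - A^-1 + A^3 - A^7 + A^11 - A^15 + A^19 (w = -7)
1 component over 7 crossings, w = -7
3 Fox colorings among 3^7, |V(-1)| = 7: not tricolorable
why: w = -7 (over 7 crossings) is diagram-only; (-A^3)^(7) removes it from V


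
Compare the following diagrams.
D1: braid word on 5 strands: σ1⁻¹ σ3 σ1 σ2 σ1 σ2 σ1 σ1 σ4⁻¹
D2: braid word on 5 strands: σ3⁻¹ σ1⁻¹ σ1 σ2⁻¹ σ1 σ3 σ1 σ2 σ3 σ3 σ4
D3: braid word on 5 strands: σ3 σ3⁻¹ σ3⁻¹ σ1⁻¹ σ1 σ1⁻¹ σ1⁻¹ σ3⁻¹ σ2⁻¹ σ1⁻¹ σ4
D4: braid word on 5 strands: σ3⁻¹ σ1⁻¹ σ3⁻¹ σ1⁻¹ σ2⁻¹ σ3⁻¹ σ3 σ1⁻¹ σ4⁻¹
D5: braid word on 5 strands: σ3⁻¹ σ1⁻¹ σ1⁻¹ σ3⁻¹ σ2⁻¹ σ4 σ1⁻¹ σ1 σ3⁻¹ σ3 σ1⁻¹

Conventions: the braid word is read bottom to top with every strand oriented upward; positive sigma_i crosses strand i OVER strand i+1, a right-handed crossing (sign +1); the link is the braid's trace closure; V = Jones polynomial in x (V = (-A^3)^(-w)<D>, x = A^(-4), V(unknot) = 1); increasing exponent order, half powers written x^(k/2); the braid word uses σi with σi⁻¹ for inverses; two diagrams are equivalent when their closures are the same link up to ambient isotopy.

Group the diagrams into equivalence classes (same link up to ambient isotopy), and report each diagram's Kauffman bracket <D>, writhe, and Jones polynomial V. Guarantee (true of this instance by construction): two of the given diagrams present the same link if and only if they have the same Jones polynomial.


equivalence classes: {D1} | {D2} | {D3, D4, D5}
D1 (bracket A^-7 - A^-3 + A + A^9; 9 crossings at w = +5): V = -x^(3/2) - x^(7/2) + x^(9/2) - x^(11/2)
V(D2) = -x^(1/2) - x^(5/2)  [11 crossings, <D> = A^5 + A^13, w = +5]
V(D3) = x^(-13/2) - x^(-11/2) + x^(-9/2) - 2x^(-7/2) - x^(-3/2)  (w -5, c 11, <D> = A^-9 + 2A^-1 - A^3 + A^7 - A^11)
V(D4) = x^(-13/2) - x^(-11/2) + x^(-9/2) - 2x^(-7/2) - x^(-3/2)  [9 crossings, <D> = A^-15 + 2A^-7 - A^-3 + A - A^5, w = -7]
V(D5) = x^(-13/2) - x^(-11/2) + x^(-9/2) - 2x^(-7/2) - x^(-3/2)  [11 crossings, <D> = A^-9 + 2A^-1 - A^3 + A^7 - A^11, w = -5]
observation: 3 values of V(x) split the 5 diagrams


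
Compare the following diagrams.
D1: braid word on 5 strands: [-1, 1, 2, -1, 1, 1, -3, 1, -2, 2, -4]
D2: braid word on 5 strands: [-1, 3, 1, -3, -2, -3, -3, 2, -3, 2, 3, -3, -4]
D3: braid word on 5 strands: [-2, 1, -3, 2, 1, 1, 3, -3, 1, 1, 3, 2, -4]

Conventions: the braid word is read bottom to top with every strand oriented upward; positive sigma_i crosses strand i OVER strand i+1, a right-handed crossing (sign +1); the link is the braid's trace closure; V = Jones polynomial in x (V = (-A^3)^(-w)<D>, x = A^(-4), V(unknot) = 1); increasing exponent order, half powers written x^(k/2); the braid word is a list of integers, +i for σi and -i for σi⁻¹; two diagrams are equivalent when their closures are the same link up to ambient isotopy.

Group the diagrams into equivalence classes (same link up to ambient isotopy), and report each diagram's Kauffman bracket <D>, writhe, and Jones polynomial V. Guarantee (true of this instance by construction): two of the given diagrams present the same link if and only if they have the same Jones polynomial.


classes: {D1} | {D2} | {D3}
V(D1) = -x^(1/2) - x^(5/2)  [11 crossings, <D> = A^-7 + A, w = +1]
D2 (bracket A^-7 + A^-3 + A - A^9; 13 crossings at w = -3): V = x^(-9/2) - x^(-5/2) - x^(-3/2) - x^(-1/2)
V(D3) = -x^(3/2) - x^(5/2) - x^(7/2) + x^(15/2)  (w +5, c 13, <D> = -A^-15 + A + A^5 + A^9)
insight: comparing 3 Jones polynomials yields 3 groups


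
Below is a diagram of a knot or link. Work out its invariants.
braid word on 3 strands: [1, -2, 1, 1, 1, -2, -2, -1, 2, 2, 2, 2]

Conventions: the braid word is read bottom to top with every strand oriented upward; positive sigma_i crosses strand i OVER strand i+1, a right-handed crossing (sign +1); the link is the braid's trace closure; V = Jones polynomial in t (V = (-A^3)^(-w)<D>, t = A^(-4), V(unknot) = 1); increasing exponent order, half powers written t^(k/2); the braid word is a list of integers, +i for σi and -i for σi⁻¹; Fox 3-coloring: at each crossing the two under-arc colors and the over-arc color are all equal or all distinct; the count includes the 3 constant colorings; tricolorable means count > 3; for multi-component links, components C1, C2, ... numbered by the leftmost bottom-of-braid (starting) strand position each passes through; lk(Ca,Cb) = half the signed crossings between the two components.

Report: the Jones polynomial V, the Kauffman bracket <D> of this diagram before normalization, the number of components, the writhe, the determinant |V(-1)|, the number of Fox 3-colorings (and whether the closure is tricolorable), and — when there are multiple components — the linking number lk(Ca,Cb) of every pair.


V = -t^-1 + 2 - 3t + 6t^2 - 6t^3 + 7t^4 - 7t^5 + 6t^6 - 4t^7 + 2t^8 - t^9
<D> = -A^-24 + 2A^-20 - 4A^-16 + 6A^-12 - 7A^-8 + 7A^-4 - 6 + 6A^4 - 3A^8 + 2A^12 - A^16 (w = +4)
1 component over 12 crossings, w = +4
9 Fox colorings among 3^12, |V(-1)| = 45: tricolorable
why: w = +4 (over 12 crossings) is diagram-only; (-A^3)^(-4) removes it from V


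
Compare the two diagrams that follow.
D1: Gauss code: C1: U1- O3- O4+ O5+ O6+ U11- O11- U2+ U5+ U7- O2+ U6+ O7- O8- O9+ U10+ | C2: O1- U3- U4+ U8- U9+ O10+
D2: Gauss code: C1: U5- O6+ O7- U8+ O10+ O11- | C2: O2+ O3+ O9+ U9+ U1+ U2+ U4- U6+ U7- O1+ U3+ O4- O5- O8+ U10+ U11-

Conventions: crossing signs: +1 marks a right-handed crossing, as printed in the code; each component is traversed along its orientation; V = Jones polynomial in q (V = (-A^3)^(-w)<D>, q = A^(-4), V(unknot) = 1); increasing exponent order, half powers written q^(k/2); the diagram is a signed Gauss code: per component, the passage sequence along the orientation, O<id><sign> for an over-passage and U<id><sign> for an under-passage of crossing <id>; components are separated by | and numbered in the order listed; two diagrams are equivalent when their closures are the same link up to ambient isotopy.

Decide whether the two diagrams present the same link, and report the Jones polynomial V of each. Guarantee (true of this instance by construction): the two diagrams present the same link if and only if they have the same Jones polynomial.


same link: yes
V(D1) = -q^(-1/2) - q^(1/2)  [11 crossings, <D> = A + A^5, w = +1]
V(D2) = -q^(-1/2) - q^(1/2)  (w +3, c 11, <D> = A^7 + A^11)
note: from 11 to 11 crossings by R-moves: one link, two diagrams


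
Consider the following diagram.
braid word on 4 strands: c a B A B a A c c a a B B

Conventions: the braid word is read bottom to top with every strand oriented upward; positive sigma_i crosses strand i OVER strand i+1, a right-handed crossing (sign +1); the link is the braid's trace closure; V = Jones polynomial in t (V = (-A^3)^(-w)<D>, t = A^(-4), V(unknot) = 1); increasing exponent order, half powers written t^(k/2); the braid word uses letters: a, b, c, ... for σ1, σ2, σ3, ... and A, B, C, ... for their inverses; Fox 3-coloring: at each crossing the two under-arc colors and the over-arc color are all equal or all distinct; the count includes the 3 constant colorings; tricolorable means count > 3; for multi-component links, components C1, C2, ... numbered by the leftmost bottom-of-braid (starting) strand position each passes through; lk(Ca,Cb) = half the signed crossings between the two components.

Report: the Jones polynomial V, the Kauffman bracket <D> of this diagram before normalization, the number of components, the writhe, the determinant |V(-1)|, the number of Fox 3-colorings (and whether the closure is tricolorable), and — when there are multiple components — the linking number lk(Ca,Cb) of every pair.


Jones polynomial: V(t) = -t^-3 + 2t^-2 - 2t^-1 + 3 - 2t + 2t^2 - t^3
<D> = A^-9 - 2A^-5 + 2A^-1 - 3A^3 + 2A^7 - 2A^11 + A^15; writhe +1
components 1, writhe +1 (13 crossings)
3-colorings: 3 of 3^13, det 13 — not tricolorable
note: w = +1 shifts under R1 moves; the (-A^3)^(-1) factor cancels that in V


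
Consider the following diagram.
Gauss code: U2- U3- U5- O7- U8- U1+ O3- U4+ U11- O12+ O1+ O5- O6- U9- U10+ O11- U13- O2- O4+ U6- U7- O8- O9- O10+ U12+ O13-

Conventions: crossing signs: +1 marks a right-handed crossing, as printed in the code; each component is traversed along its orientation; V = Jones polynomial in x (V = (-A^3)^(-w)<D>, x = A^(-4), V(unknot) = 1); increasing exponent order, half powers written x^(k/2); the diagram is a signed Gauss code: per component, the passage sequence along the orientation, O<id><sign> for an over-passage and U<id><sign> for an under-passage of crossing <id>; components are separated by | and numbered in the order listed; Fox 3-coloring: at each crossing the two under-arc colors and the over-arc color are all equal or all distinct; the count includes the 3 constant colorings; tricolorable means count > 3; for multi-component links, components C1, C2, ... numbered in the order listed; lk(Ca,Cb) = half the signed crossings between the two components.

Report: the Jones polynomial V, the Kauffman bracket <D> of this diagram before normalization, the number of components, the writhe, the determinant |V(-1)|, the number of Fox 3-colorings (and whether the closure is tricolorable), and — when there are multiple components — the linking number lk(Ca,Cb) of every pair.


Jones polynomial: V(x) = -x^-6 + x^-5 - x^-4 + 2x^-3 - x^-2 + x^-1
<D> = -A^-11 + A^-7 - 2A^-3 + A - A^5 + A^9; writhe -5
components 1, writhe -5 (13 crossings)
3-colorings: 3 of 3^13, det 7 — not tricolorable
note: |V(-1)| = 7: so not tricolorable, since 3 does not divide 7


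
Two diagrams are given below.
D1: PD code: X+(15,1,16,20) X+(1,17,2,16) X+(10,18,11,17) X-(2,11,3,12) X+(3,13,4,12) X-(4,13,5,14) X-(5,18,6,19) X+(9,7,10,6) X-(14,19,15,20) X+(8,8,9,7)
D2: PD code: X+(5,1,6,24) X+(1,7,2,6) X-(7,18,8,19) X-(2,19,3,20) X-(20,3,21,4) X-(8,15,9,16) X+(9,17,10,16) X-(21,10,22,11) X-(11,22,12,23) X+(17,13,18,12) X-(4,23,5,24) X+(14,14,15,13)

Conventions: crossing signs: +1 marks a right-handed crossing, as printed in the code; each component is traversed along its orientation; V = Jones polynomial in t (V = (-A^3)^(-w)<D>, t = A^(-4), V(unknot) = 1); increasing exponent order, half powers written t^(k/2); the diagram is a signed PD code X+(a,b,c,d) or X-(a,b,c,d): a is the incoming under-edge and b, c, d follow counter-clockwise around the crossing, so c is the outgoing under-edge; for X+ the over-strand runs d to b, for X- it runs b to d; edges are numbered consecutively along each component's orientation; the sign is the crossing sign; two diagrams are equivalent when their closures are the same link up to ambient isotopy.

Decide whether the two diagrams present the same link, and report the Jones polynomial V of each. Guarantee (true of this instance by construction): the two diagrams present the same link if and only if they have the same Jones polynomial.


equivalent: no
V(D1) = 1  (w +2, c 10, <D> = A^6)
V(D2) = -t^-6 + t^-5 - t^-4 + 2t^-3 - t^-2 + t^-1  [12 crossings, <D> = A^-2 - A^2 + 2A^6 - A^10 + A^14 - A^18, w = -2]
key observation: V(t) takes 2 values over 2 diagrams, fixing the grouping


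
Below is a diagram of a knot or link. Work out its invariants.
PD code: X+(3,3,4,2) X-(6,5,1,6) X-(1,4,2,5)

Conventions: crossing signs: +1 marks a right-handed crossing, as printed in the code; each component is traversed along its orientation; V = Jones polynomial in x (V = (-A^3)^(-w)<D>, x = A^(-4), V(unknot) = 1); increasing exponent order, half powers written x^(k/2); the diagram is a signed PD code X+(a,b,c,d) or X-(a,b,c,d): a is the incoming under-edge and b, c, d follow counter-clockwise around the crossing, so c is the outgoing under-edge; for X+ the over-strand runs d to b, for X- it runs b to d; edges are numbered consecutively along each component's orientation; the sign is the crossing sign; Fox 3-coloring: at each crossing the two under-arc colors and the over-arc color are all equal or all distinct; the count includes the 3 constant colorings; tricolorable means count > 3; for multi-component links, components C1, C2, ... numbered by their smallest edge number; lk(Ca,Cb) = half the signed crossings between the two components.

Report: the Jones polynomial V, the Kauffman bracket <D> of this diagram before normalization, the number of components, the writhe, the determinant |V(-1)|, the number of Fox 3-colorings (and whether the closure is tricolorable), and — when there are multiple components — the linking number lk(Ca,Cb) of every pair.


V(x) = 1
bracket: -A^-3, w = -1
1 component, writhe -1, over 3 crossings
det 1, colorings 3 of 3^3 — not tricolorable
observation: det 1 = |V(-1)|; not divisible by 3, so not tricolorable


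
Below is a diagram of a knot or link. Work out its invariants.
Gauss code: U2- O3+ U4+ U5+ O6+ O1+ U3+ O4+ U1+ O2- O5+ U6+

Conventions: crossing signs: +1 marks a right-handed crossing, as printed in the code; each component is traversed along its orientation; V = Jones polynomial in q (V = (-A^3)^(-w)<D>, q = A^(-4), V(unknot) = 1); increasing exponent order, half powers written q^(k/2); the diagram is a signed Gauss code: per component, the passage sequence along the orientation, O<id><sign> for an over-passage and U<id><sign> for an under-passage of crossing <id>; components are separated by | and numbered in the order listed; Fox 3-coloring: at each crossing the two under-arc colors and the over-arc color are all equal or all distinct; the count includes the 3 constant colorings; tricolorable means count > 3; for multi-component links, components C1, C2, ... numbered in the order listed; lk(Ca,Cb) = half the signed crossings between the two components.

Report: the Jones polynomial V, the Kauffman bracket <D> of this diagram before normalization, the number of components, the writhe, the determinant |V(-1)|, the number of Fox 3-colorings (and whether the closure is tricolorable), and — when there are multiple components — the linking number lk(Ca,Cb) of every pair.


V(q) = q - q^2 + 2q^3 - q^4 + q^5 - q^6
bracket: -A^-12 + A^-8 - A^-4 + 2 - A^4 + A^8, w = +4
1 component, writhe +4, over 6 crossings
det 7, colorings 3 of 3^6 — not tricolorable
observation: w = +4 shifts under R1 moves; the (-A^3)^(-4) factor cancels that in V


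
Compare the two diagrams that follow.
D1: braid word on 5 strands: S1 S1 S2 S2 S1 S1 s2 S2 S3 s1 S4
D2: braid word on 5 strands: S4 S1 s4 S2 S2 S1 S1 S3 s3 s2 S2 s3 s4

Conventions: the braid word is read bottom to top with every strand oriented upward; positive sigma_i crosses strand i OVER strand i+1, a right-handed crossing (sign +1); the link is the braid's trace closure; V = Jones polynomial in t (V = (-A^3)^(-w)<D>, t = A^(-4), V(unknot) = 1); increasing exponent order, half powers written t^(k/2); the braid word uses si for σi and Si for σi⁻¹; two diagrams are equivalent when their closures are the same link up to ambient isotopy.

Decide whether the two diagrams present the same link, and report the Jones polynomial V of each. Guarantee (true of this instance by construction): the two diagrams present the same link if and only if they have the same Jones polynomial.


equivalent: yes
V(D1) = t^(-13/2) - t^(-11/2) + t^(-9/2) - 2t^(-7/2) - t^(-3/2)  (w -7, c 11, <D> = A^-15 + 2A^-7 - A^-3 + A - A^5)
V(D2) = t^(-13/2) - t^(-11/2) + t^(-9/2) - 2t^(-7/2) - t^(-3/2)  [13 crossings, <D> = A^-3 + 2A^5 - A^9 + A^13 - A^17, w = -3]
key observation: Markov moves rewrite D1 (11 crossings) into D2 (13)


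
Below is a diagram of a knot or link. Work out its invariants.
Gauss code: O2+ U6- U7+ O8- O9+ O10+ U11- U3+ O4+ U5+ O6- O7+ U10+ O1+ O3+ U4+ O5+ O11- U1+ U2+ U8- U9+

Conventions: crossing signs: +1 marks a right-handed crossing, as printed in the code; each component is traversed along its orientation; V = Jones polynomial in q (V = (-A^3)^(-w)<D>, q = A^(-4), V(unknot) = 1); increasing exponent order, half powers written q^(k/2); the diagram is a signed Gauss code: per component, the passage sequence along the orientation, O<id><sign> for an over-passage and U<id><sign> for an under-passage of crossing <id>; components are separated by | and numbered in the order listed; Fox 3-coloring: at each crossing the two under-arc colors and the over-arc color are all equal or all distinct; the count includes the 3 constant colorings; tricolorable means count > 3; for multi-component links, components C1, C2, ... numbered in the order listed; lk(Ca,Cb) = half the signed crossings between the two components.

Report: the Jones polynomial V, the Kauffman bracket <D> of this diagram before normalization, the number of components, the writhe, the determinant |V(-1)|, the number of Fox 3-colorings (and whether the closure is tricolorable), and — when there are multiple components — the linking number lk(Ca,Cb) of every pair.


V = q - q^2 + 2q^3 - q^4 + q^5 - q^6
<D> = A^-9 - A^-5 + A^-1 - 2A^3 + A^7 - A^11 (w = +5)
1 component over 11 crossings, w = +5
3 Fox colorings among 3^11, |V(-1)| = 7: not tricolorable
why: V spans 5 powers of q: at least 5 crossings in any diagram


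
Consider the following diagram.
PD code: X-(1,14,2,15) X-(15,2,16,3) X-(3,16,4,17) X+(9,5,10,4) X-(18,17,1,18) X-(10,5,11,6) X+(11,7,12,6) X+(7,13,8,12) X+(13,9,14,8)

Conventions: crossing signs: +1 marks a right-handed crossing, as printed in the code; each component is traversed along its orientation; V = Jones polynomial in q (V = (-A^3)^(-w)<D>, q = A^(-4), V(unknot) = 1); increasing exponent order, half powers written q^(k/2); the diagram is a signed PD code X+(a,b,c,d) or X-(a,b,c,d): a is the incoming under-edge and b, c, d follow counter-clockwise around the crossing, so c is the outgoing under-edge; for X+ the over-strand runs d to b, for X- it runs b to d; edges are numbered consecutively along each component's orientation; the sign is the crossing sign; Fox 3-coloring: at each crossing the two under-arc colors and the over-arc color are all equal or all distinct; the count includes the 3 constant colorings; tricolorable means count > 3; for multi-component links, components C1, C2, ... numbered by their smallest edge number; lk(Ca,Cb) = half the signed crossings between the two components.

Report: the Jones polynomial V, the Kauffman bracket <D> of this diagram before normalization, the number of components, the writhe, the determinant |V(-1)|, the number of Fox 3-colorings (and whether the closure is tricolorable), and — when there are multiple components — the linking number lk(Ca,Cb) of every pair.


V(q) = -q^-3 + q^-2 - q^-1 + 3 - q + q^2 - q^3
bracket: A^-15 - A^-11 + A^-7 - 3A^-3 + A - A^5 + A^9, w = -1
1 component, writhe -1, over 9 crossings
det 9, colorings 27 of 3^9 — tricolorable
observation: w = -1 shifts under R1 moves; the (-A^3)^(1) factor cancels that in V


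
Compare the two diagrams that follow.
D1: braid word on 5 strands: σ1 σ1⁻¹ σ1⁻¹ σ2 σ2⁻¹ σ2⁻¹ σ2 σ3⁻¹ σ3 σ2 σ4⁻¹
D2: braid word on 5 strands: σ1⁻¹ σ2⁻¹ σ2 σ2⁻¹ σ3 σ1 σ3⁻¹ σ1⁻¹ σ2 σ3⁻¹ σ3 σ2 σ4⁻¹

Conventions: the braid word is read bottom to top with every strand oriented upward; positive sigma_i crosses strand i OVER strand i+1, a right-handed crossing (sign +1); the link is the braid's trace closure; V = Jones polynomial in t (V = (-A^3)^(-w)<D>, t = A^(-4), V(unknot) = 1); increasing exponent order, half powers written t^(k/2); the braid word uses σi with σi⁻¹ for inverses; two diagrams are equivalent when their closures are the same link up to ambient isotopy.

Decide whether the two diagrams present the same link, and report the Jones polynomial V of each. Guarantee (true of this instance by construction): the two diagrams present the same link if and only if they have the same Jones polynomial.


equivalent: yes
D1 (bracket A^-5 + A^-1; 11 crossings at w = -1): V = -t^(-1/2) - t^(1/2)
V(D2) = -t^(-1/2) - t^(1/2)  (w -1, c 13, <D> = A^-5 + A^-1)
key observation: one V(t) for all 2 diagrams — one class (guaranteed)


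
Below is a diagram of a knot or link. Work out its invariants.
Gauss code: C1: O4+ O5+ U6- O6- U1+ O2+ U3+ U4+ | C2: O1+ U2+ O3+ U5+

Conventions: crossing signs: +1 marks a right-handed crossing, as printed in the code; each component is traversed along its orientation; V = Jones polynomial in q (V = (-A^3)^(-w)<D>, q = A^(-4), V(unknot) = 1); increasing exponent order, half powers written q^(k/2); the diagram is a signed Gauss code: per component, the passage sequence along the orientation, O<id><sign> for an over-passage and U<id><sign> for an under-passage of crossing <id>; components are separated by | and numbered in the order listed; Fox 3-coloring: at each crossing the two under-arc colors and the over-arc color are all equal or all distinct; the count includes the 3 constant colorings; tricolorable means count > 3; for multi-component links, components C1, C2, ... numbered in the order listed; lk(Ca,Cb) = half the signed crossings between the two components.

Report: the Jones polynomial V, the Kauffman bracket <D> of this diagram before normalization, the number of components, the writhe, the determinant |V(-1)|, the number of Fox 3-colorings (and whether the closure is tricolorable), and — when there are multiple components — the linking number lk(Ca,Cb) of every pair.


Jones polynomial: V(q) = -q^(3/2) - q^(7/2) + q^(9/2) - q^(11/2)
<D> = -A^-10 + A^-6 - A^-2 - A^6; writhe +4
components 2, writhe +4 (6 crossings)
linking number lk(C1,C2) = +2
3-colorings: 3 of 3^6, det 4 — not tricolorable
note: w = +4 shifts under R1 moves; the (-A^3)^(-4) factor cancels that in V


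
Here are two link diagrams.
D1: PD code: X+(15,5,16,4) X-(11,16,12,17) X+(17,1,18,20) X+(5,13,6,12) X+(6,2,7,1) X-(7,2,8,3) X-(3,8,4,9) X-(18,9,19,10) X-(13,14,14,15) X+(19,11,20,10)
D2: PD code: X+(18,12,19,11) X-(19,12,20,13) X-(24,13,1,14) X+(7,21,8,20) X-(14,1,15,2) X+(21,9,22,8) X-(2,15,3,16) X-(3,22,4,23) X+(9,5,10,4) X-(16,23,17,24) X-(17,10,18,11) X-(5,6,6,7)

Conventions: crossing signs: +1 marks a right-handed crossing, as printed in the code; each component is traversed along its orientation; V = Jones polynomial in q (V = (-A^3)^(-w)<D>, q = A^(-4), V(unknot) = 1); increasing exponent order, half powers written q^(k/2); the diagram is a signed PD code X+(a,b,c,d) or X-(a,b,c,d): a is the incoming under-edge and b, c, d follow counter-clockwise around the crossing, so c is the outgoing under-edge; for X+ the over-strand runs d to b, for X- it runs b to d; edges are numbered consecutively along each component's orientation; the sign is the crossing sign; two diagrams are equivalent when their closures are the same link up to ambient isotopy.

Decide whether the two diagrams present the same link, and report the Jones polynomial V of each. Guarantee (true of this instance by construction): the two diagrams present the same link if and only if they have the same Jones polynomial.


equivalent: no
D1 (bracket A^-8 - A^-4 + 1 - A^4 + A^8; 10 crossings at w = 0): V = q^-2 - q^-1 + 1 - q + q^2
V(D2) = -q^-6 + 2q^-5 - 3q^-4 + 4q^-3 - 4q^-2 + 4q^-1 - 2 + 2q - q^2  (w -4, c 12, <D> = -A^-20 + 2A^-16 - 2A^-12 + 4A^-8 - 4A^-4 + 4 - 3A^4 + 2A^8 - A^12)
key observation: comparing 2 Jones polynomials yields 2 groups
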